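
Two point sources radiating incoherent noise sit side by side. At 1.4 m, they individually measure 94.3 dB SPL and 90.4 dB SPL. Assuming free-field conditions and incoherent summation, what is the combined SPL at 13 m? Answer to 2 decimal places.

76.43 dB SPL

Combined at 1.4 m: 10·log₁₀(10^(94.3/10)+10^(90.4/10)) = 95.784 dB SPL.
Then apply −20·log₁₀(13/1.4) = -19.356 dB → 76.43 dB SPL.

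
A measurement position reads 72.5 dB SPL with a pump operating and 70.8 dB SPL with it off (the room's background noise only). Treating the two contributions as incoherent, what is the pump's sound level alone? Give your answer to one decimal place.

Remove the background by subtracting linear intensities:
L_src = 10·log₁₀(10^(72.5/10) − 10^(70.8/10)) = 10·log₁₀(5760000) = 67.6 dB SPL.

67.6 dB SPL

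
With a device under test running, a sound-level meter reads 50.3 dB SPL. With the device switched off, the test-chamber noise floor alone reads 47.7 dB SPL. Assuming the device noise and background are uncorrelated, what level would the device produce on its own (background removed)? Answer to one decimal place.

46.8 dB SPL

Subtract intensities: L_src = 10·log₁₀(10^(L_total/10) − 10^(L_bg/10)).
L_src = 10·log₁₀(10^(50.3/10) − 10^(47.7/10)) = 10·log₁₀(48270) = 46.8 dB SPL.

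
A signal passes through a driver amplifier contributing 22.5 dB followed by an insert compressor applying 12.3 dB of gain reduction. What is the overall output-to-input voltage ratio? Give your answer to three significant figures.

Net gain = 22.5 + (−12.3) = 10.2 dB.
Voltage ratio = 10^(10.2/20) = 3.24.

3.24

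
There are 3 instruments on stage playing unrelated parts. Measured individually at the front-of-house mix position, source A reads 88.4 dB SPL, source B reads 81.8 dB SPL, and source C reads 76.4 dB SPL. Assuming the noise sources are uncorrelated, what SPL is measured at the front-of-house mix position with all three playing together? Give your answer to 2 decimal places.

Uncorrelated sources add in intensity (power), not in dB.
L_total = 10·log₁₀(10^(88.4/10) + 10^(81.8/10) + 10^(76.4/10)) = 10·log₁₀(886800000) = 89.48 dB SPL.

89.48 dB SPL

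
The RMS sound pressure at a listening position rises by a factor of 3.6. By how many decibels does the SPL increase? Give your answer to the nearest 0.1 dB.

11.1 dB

Sound pressure is an amplitude quantity: ΔL = 20·log₁₀(p₂/p₁).
20·log₁₀(3.6) = 11.1 dB.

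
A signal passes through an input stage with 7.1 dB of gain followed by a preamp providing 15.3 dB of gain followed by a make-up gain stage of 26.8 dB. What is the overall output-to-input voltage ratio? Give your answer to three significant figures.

Net gain = 7.1 + 15.3 + 26.8 = 49.2 dB.
Voltage ratio = 10^(49.2/20) = 288.

288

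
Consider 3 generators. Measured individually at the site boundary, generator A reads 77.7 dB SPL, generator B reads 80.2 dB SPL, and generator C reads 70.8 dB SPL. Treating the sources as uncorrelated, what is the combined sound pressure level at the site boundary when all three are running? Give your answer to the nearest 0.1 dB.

Incoherent sources sum as intensities:
L_total = 10·log₁₀(10^(77.7/10) + 10^(80.2/10) + 10^(70.8/10)) = 10·log₁₀(175600000) = 82.4 dB SPL.

82.4 dB SPL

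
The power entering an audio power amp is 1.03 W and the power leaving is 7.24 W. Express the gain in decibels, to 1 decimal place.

8.5 dB

For a power ratio, dB = 10·log₁₀(P₂/P₁).
10·log₁₀(7.24/1.03) = 10·log₁₀(7.029) = 8.5 dB.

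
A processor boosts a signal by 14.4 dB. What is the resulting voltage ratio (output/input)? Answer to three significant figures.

5.25

Voltage ratio = 10^(dB/20).
10^(14.4/20) = 10^(0.7200) = 5.25.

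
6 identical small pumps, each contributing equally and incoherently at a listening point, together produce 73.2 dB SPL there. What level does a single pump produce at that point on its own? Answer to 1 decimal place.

6 equal incoherent sources add 10·log₁₀(6) = 7.78 dB over one source.
L_one = 73.2 − 7.78 = 65.4 dB SPL.

65.4 dB SPL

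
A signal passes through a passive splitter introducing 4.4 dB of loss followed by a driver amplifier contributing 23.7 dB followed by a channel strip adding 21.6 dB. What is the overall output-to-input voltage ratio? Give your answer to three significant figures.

111

Net gain = (−4.4) + 23.7 + 21.6 = 40.9 dB.
Voltage ratio = 10^(40.9/20) = 111.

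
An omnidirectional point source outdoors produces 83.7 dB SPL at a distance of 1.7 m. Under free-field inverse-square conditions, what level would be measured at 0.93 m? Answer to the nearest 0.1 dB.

Inverse-square spreading gives ΔL = −20·log₁₀(d₂/d₁).
ΔL = −20·log₁₀(0.93/1.7) = 5.24 dB, so L₂ = 83.7 + (5.24) = 88.9 dB SPL.

88.9 dB SPL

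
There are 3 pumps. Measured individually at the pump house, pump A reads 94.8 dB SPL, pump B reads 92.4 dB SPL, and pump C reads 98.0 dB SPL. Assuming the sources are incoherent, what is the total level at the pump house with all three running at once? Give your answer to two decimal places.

100.44 dB SPL

Incoherent sources sum as intensities:
L_total = 10·log₁₀(10^(94.8/10) + 10^(92.4/10) + 10^(98.0/10)) = 10·log₁₀(11067000000) = 100.44 dB SPL.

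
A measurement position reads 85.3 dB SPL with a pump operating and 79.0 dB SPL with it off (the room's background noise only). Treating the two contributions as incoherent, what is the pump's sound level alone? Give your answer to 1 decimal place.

Background correction is a power subtraction:
L_src = 10·log₁₀(10^(85.3/10) − 10^(79.0/10)) = 10·log₁₀(259400000) = 84.1 dB SPL.

84.1 dB SPL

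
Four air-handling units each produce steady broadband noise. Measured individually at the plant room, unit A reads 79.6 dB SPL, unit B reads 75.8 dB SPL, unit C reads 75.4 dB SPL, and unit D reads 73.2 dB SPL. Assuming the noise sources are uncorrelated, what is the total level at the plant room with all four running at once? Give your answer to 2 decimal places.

82.67 dB SPL

Uncorrelated sources add in intensity (power), not in dB.
L_total = 10·log₁₀(10^(79.6/10) + 10^(75.8/10) + 10^(75.4/10) + 10^(73.2/10)) = 10·log₁₀(184800000) = 82.67 dB SPL.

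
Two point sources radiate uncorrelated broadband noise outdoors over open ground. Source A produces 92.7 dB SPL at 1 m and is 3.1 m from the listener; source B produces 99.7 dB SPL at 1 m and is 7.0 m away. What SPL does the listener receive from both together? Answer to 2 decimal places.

85.85 dB SPL

At the listener: L_A = 92.7 − 20·log₁₀(3.1) = 82.873 dB; L_B = 99.7 − 20·log₁₀(7.0) = 82.798 dB.
Combined: 10·log₁₀(10^(82.873/10)+10^(82.798/10)) = 85.85 dB SPL.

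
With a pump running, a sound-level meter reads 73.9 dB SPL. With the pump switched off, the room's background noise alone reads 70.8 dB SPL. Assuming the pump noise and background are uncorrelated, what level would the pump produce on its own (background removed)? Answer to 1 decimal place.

71.0 dB SPL

Background correction is a power subtraction:
L_src = 10·log₁₀(10^(73.9/10) − 10^(70.8/10)) = 10·log₁₀(12520000) = 71.0 dB SPL.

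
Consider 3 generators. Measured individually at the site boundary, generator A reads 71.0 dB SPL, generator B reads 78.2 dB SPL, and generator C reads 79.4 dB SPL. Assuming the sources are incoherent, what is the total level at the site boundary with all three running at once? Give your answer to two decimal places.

Uncorrelated sources add in intensity (power), not in dB.
L_total = 10·log₁₀(10^(71.0/10) + 10^(78.2/10) + 10^(79.4/10)) = 10·log₁₀(165800000) = 82.19 dB SPL.

82.19 dB SPL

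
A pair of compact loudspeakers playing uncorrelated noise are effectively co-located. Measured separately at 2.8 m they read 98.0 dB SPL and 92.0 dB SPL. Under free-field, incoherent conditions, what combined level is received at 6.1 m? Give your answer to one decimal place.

Combined at 2.8 m: 10·log₁₀(10^(98.0/10)+10^(92.0/10)) = 98.97 dB SPL.
Then apply −20·log₁₀(6.1/2.8) = -6.76 dB → 92.2 dB SPL.

92.2 dB SPL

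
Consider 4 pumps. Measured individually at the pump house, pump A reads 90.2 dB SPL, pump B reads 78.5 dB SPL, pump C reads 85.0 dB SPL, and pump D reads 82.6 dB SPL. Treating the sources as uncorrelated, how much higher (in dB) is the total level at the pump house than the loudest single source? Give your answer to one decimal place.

1.9 dB

Add the sources as powers (linear), then convert back to dB:
L_total = 10·log₁₀(10^(90.2/10) + 10^(78.5/10) + 10^(85.0/10) + 10^(82.6/10)) = 92.08 dB SPL.
Excess over the loudest (90.2 dB): 92.08 − 90.2 = 1.9 dB.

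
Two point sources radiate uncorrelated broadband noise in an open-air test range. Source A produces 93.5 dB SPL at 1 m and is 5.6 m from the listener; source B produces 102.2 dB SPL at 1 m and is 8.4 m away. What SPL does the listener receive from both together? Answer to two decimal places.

84.87 dB SPL

At the listener: L_A = 93.5 − 20·log₁₀(5.6) = 78.536 dB; L_B = 102.2 − 20·log₁₀(8.4) = 83.714 dB.
Combined: 10·log₁₀(10^(78.536/10)+10^(83.714/10)) = 84.87 dB SPL.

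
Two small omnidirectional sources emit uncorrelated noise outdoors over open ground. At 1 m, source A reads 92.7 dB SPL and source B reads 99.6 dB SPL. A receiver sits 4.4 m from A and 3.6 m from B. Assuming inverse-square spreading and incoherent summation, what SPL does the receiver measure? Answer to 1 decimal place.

89.0 dB SPL

At the listener: L_A = 92.7 − 20·log₁₀(4.4) = 79.83 dB; L_B = 99.6 − 20·log₁₀(3.6) = 88.47 dB.
Combined: 10·log₁₀(10^(79.83/10)+10^(88.47/10)) = 89.0 dB SPL.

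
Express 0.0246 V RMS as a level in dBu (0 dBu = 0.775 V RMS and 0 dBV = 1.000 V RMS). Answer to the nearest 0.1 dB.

dBu = 20·log₁₀(V / 0.775 V).
20·log₁₀(0.0246/0.775) = -30.0 dBu.

-30.0 dBu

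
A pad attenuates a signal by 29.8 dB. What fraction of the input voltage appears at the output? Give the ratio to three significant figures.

0.0324

Voltage ratio = 10^(dB/20).
10^(-29.8/20) = 10^(-1.490) = 0.0324.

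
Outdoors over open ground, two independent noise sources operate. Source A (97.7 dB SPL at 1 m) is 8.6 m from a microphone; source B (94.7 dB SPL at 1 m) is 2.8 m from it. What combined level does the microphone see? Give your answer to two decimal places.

86.59 dB SPL

At the listener: L_A = 97.7 − 20·log₁₀(8.6) = 79.010 dB; L_B = 94.7 − 20·log₁₀(2.8) = 85.757 dB.
Combined: 10·log₁₀(10^(79.010/10)+10^(85.757/10)) = 86.59 dB SPL.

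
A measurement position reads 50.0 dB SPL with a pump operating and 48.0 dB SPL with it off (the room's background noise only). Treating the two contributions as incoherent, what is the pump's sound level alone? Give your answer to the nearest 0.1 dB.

Remove the background by subtracting linear intensities:
L_src = 10·log₁₀(10^(50.0/10) − 10^(48.0/10)) = 10·log₁₀(36900) = 45.7 dB SPL.

45.7 dB SPL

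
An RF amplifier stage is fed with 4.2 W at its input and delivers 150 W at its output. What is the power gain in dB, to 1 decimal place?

15.5 dB

For a power ratio, dB = 10·log₁₀(P₂/P₁).
10·log₁₀(150/4.2) = 10·log₁₀(35.71) = 15.5 dB.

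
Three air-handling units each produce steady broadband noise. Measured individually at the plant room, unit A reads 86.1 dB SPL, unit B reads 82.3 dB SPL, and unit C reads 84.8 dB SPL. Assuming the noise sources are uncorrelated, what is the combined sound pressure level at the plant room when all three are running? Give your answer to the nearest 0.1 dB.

89.4 dB SPL

Add the sources as powers (linear), then convert back to dB:
L_total = 10·log₁₀(10^(86.1/10) + 10^(82.3/10) + 10^(84.8/10)) = 10·log₁₀(879200000) = 89.4 dB SPL.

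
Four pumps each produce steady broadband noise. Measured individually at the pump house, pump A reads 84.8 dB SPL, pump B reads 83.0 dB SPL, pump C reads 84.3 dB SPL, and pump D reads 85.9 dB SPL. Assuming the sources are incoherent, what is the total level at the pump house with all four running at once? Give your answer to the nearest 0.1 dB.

Incoherent sources sum as intensities:
L_total = 10·log₁₀(10^(84.8/10) + 10^(83.0/10) + 10^(84.3/10) + 10^(85.9/10)) = 10·log₁₀(1160000000) = 90.6 dB SPL.

90.6 dB SPL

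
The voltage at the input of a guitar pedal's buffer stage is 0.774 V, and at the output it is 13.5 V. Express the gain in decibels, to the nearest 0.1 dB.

Voltage ratio → dB uses the 20·log₁₀ form:
20·log₁₀(13.5/0.774) = 20·log₁₀(17.44) = 24.8 dB.

24.8 dB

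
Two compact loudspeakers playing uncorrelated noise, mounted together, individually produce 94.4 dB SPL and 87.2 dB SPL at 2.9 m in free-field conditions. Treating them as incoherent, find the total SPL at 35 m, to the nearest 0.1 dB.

73.5 dB SPL

Combined at 2.9 m: 10·log₁₀(10^(94.4/10)+10^(87.2/10)) = 95.16 dB SPL.
Then apply −20·log₁₀(35/2.9) = -21.63 dB → 73.5 dB SPL.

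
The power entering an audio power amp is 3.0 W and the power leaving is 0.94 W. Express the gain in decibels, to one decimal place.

-5.0 dB

For a power ratio, dB = 10·log₁₀(P₂/P₁).
10·log₁₀(0.94/3.0) = 10·log₁₀(0.3133) = -5.0 dB.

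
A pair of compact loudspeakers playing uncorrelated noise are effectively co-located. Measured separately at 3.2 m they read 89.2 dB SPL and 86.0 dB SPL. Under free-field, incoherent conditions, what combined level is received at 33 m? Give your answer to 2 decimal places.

Combined at 3.2 m: 10·log₁₀(10^(89.2/10)+10^(86.0/10)) = 90.899 dB SPL.
Then apply −20·log₁₀(33/3.2) = -20.267 dB → 70.63 dB SPL.

70.63 dB SPL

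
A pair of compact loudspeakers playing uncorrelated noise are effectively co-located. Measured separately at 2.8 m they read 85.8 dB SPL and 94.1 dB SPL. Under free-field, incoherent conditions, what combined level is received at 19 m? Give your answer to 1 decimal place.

Combined at 2.8 m: 10·log₁₀(10^(85.8/10)+10^(94.1/10)) = 94.70 dB SPL.
Then apply −20·log₁₀(19/2.8) = -16.63 dB → 78.1 dB SPL.

78.1 dB SPL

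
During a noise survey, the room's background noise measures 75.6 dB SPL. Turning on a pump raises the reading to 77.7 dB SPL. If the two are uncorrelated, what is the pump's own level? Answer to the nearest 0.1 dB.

Subtract intensities: L_src = 10·log₁₀(10^(L_total/10) − 10^(L_bg/10)).
L_src = 10·log₁₀(10^(77.7/10) − 10^(75.6/10)) = 10·log₁₀(22580000) = 73.5 dB SPL.

73.5 dB SPL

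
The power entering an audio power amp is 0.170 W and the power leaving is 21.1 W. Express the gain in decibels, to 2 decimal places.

Power is a power quantity, so gain = 10·log₁₀(P_out/P_in).
10·log₁₀(21.1/0.170) = 10·log₁₀(124.1) = 20.94 dB.

20.94 dB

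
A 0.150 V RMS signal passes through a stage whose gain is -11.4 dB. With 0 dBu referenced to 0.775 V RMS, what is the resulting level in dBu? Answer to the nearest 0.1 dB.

Input level: 20·log₁₀(0.150/0.775) = -14.26 dBu.
Output: -14.26 − 11.4 = -25.7 dBu.

-25.7 dBu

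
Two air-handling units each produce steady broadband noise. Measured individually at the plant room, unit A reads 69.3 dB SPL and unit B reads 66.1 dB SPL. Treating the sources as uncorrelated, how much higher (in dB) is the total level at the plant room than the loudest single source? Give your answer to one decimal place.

Add the sources as powers (linear), then convert back to dB:
L_total = 10·log₁₀(10^(69.3/10) + 10^(66.1/10)) = 71.00 dB SPL.
Excess over the loudest (69.3 dB): 71.00 − 69.3 = 1.7 dB.

1.7 dB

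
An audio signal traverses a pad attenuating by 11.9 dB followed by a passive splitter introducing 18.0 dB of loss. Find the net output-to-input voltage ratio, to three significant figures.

0.0320

Net gain = (−11.9) + (−18.0) = -29.9 dB.
Voltage ratio = 10^(-29.9/20) = 0.0320.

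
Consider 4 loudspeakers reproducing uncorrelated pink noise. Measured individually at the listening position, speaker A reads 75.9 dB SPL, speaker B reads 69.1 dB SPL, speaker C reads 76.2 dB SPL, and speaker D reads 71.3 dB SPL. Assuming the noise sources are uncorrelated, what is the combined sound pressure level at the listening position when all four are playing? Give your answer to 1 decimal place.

Incoherent sources sum as intensities:
L_total = 10·log₁₀(10^(75.9/10) + 10^(69.1/10) + 10^(76.2/10) + 10^(71.3/10)) = 10·log₁₀(102200000) = 80.1 dB SPL.

80.1 dB SPL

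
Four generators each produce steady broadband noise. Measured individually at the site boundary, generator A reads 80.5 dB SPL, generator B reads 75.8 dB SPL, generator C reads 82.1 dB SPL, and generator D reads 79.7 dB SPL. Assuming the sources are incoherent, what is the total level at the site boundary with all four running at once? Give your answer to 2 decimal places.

86.08 dB SPL

Uncorrelated sources add in intensity (power), not in dB.
L_total = 10·log₁₀(10^(80.5/10) + 10^(75.8/10) + 10^(82.1/10) + 10^(79.7/10)) = 10·log₁₀(405700000) = 86.08 dB SPL.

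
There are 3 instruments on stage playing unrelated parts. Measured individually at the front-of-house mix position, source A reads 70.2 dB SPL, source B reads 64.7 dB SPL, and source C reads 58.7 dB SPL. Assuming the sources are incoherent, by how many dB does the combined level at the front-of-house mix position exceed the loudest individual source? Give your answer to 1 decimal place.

1.3 dB

Incoherent sources sum as intensities:
L_total = 10·log₁₀(10^(70.2/10) + 10^(64.7/10) + 10^(58.7/10)) = 71.51 dB SPL.
Excess over the loudest (70.2 dB): 71.51 − 70.2 = 1.3 dB.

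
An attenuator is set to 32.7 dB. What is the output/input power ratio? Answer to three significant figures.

Power ratio = 10^(dB/10).
10^(-32.7/10) = 10^(-3.270) = 0.000537.

0.000537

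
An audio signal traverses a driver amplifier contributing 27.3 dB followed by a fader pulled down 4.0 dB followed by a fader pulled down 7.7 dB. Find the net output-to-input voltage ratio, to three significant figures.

6.03

Net gain = 27.3 + (−4.0) + (−7.7) = 15.6 dB.
Voltage ratio = 10^(15.6/20) = 6.03.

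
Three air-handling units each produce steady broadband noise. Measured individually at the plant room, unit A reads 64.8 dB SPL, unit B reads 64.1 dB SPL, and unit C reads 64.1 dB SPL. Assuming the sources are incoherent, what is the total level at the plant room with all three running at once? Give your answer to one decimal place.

Add the sources as powers (linear), then convert back to dB:
L_total = 10·log₁₀(10^(64.8/10) + 10^(64.1/10) + 10^(64.1/10)) = 10·log₁₀(8161000) = 69.1 dB SPL.

69.1 dB SPL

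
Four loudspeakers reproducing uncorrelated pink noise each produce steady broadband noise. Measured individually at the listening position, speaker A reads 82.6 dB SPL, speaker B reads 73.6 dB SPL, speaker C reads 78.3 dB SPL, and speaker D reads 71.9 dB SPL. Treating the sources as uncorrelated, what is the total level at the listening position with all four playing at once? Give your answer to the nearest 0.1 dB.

Add the sources as powers (linear), then convert back to dB:
L_total = 10·log₁₀(10^(82.6/10) + 10^(73.6/10) + 10^(78.3/10) + 10^(71.9/10)) = 10·log₁₀(288000000) = 84.6 dB SPL.

84.6 dB SPL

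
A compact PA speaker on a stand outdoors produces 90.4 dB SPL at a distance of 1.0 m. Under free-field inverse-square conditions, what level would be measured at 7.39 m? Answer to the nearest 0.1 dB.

Inverse-square spreading gives ΔL = −20·log₁₀(d₂/d₁).
ΔL = −20·log₁₀(7.39/1.0) = -17.37 dB, so L₂ = 90.4 + (-17.37) = 73.0 dB SPL.

73.0 dB SPL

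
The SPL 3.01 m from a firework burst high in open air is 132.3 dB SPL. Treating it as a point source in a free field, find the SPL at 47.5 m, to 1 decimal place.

108.3 dB SPL

Free-field point source: level drops by 20·log₁₀ of the distance ratio.
ΔL = −20·log₁₀(47.5/3.01) = -23.96 dB, so L₂ = 132.3 + (-23.96) = 108.3 dB SPL.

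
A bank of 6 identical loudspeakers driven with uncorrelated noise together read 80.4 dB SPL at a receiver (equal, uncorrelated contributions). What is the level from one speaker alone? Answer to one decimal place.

72.6 dB SPL

6 equal incoherent sources add 10·log₁₀(6) = 7.78 dB over one source.
L_one = 80.4 − 7.78 = 72.6 dB SPL.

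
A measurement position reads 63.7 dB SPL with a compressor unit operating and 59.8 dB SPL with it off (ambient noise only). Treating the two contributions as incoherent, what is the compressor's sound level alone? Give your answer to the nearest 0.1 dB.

61.4 dB SPL

Background correction is a power subtraction:
L_src = 10·log₁₀(10^(63.7/10) − 10^(59.8/10)) = 10·log₁₀(1389000) = 61.4 dB SPL.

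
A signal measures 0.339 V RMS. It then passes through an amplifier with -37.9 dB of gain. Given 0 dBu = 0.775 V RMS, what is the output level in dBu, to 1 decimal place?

Input level: 20·log₁₀(0.339/0.775) = -7.18 dBu.
Output: -7.18 − 37.9 = -45.1 dBu.

-45.1 dBu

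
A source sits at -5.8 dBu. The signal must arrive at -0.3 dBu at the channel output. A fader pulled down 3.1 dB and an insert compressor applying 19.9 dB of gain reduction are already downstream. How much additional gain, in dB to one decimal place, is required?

28.5 dB

The required make-up gain is the shortfall in the dB sum.
G = -0.3 − (-5.8) + 3.1 + 19.9 = 28.5 dB.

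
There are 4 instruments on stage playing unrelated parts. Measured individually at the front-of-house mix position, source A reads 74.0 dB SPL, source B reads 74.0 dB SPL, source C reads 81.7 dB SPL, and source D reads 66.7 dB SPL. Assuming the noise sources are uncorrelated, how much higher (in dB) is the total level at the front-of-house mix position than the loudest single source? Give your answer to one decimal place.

Uncorrelated sources add in intensity (power), not in dB.
L_total = 10·log₁₀(10^(74.0/10) + 10^(74.0/10) + 10^(81.7/10) + 10^(66.7/10)) = 83.07 dB SPL.
Excess over the loudest (81.7 dB): 83.07 − 81.7 = 1.4 dB.

1.4 dB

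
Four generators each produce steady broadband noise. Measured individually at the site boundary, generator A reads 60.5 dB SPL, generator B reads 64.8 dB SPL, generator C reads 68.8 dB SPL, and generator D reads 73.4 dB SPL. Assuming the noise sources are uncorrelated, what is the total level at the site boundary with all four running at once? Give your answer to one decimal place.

Uncorrelated sources add in intensity (power), not in dB.
L_total = 10·log₁₀(10^(60.5/10) + 10^(64.8/10) + 10^(68.8/10) + 10^(73.4/10)) = 10·log₁₀(33610000) = 75.3 dB SPL.

75.3 dB SPL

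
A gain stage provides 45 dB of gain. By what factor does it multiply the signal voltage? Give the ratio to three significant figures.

178

Voltage ratio = 10^(dB/20).
10^(45/20) = 10^(2.250) = 178.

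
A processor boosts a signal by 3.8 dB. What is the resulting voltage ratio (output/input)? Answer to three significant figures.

Voltage ratio = 10^(dB/20).
10^(3.8/20) = 10^(0.1900) = 1.55.

1.55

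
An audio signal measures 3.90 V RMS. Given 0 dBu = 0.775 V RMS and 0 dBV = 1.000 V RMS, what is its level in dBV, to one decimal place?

dBV = 20·log₁₀(V / 1.000 V).
20·log₁₀(3.90/1.000) = +11.8 dBV.

+11.8 dBV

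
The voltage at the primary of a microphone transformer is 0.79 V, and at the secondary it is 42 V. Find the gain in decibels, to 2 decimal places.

34.51 dB

Voltage is an amplitude quantity, so gain = 20·log₁₀(V_out/V_in).
20·log₁₀(42/0.79) = 20·log₁₀(53.16) = 34.51 dB.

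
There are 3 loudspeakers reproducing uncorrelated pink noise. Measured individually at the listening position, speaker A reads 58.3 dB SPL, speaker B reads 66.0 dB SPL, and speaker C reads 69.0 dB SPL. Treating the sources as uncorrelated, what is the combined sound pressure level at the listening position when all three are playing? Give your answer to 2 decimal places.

71.00 dB SPL

Add the sources as powers (linear), then convert back to dB:
L_total = 10·log₁₀(10^(58.3/10) + 10^(66.0/10) + 10^(69.0/10)) = 10·log₁₀(12600000) = 71.00 dB SPL.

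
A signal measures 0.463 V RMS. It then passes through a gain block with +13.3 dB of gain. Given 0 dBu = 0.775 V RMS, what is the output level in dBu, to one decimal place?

+8.8 dBu

Input level: 20·log₁₀(0.463/0.775) = -4.47 dBu.
Output: -4.47 + 13.3 = +8.8 dBu.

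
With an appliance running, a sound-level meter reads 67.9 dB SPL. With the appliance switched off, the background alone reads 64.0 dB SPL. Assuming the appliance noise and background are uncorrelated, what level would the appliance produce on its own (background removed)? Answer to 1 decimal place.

65.6 dB SPL

Background correction is a power subtraction:
L_src = 10·log₁₀(10^(67.9/10) − 10^(64.0/10)) = 10·log₁₀(3654000) = 65.6 dB SPL.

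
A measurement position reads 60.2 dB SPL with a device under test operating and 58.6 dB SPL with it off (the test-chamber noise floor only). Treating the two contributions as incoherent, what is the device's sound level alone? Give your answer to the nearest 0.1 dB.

55.1 dB SPL

Subtract intensities: L_src = 10·log₁₀(10^(L_total/10) − 10^(L_bg/10)).
L_src = 10·log₁₀(10^(60.2/10) − 10^(58.6/10)) = 10·log₁₀(322700) = 55.1 dB SPL.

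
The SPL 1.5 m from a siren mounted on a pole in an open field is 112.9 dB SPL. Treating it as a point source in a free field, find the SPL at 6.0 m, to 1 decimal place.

Free-field point source: level drops by 20·log₁₀ of the distance ratio.
ΔL = −20·log₁₀(6.0/1.5) = -12.04 dB, so L₂ = 112.9 + (-12.04) = 100.9 dB SPL.

100.9 dB SPL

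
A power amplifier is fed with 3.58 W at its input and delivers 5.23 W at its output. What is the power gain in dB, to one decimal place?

1.6 dB

For a power ratio, dB = 10·log₁₀(P₂/P₁).
10·log₁₀(5.23/3.58) = 10·log₁₀(1.461) = 1.6 dB.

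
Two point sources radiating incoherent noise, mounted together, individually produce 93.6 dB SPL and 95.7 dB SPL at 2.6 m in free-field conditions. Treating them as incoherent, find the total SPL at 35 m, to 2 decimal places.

Combined at 2.6 m: 10·log₁₀(10^(93.6/10)+10^(95.7/10)) = 97.786 dB SPL.
Then apply −20·log₁₀(35/2.6) = -22.582 dB → 75.20 dB SPL.

75.20 dB SPL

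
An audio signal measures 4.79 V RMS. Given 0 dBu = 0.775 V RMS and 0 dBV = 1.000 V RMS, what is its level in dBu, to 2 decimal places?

dBu = 20·log₁₀(V / 0.775 V).
20·log₁₀(4.79/0.775) = +15.82 dBu.

+15.82 dBu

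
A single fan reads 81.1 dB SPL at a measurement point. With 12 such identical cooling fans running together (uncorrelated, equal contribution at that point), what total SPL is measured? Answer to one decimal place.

12 equal incoherent sources raise the level by 10·log₁₀(12) = 10.79 dB.
L_total = 81.1 + 10.79 = 91.9 dB SPL.

91.9 dB SPL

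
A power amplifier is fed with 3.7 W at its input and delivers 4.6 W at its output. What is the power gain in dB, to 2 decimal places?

For a power ratio, dB = 10·log₁₀(P₂/P₁).
10·log₁₀(4.6/3.7) = 10·log₁₀(1.243) = 0.95 dB.

0.95 dB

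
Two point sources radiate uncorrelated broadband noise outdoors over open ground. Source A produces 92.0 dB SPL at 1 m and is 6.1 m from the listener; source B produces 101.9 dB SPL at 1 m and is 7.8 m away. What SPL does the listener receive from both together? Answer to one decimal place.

At the listener: L_A = 92.0 − 20·log₁₀(6.1) = 76.29 dB; L_B = 101.9 − 20·log₁₀(7.8) = 84.06 dB.
Combined: 10·log₁₀(10^(76.29/10)+10^(84.06/10)) = 84.7 dB SPL.

84.7 dB SPL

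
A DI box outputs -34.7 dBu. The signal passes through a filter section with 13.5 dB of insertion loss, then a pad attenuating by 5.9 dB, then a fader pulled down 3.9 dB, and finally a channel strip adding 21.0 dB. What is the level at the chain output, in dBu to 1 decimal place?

Cascaded gains and losses add directly in dB.
-34.7 − 13.5 − 5.9 − 3.9 + 21.0 = -37.0 dBu.

-37.0 dBu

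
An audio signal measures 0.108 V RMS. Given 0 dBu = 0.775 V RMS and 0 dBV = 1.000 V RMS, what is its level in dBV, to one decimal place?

dBV = 20·log₁₀(V / 1.000 V).
20·log₁₀(0.108/1.000) = -19.3 dBV.

-19.3 dBV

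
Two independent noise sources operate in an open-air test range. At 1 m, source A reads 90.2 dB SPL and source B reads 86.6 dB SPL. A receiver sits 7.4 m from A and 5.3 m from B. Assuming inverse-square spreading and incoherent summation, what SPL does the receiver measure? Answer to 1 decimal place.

At the listener: L_A = 90.2 − 20·log₁₀(7.4) = 72.82 dB; L_B = 86.6 − 20·log₁₀(5.3) = 72.11 dB.
Combined: 10·log₁₀(10^(72.82/10)+10^(72.11/10)) = 75.5 dB SPL.

75.5 dB SPL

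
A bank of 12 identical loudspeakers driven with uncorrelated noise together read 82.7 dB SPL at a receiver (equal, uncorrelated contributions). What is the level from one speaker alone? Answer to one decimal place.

71.9 dB SPL

12 equal incoherent sources add 10·log₁₀(12) = 10.79 dB over one source.
L_one = 82.7 − 10.79 = 71.9 dB SPL.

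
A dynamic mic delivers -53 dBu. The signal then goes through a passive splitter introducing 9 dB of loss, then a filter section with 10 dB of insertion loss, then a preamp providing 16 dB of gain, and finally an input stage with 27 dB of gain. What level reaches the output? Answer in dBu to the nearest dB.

-29 dBu

In dB, series stages simply add:
-53 − 9 − 10 + 16 + 27 = -29 dBu.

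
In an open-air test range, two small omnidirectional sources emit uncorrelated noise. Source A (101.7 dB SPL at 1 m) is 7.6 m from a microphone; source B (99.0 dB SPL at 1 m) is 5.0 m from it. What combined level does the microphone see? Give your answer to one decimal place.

87.6 dB SPL

At the listener: L_A = 101.7 − 20·log₁₀(7.6) = 84.08 dB; L_B = 99.0 − 20·log₁₀(5.0) = 85.02 dB.
Combined: 10·log₁₀(10^(84.08/10)+10^(85.02/10)) = 87.6 dB SPL.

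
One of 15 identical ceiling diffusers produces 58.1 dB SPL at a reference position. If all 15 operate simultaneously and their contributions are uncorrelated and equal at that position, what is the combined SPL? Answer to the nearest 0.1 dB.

69.9 dB SPL

15 equal incoherent sources raise the level by 10·log₁₀(15) = 11.76 dB.
L_total = 58.1 + 11.76 = 69.9 dB SPL.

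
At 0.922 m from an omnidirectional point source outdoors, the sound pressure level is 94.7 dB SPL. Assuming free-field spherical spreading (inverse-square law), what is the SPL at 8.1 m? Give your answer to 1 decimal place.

For a point source in a free field, ΔL = −20·log₁₀(d₂/d₁).
ΔL = −20·log₁₀(8.1/0.922) = -18.88 dB, so L₂ = 94.7 + (-18.88) = 75.8 dB SPL.

75.8 dB SPL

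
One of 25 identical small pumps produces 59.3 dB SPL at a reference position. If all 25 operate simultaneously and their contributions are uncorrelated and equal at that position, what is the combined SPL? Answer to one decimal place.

25 equal incoherent sources raise the level by 10·log₁₀(25) = 13.98 dB.
L_total = 59.3 + 13.98 = 73.3 dB SPL.

73.3 dB SPL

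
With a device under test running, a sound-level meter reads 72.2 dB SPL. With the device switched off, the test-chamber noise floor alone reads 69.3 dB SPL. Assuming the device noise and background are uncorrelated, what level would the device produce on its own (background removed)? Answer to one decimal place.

Subtract intensities: L_src = 10·log₁₀(10^(L_total/10) − 10^(L_bg/10)).
L_src = 10·log₁₀(10^(72.2/10) − 10^(69.3/10)) = 10·log₁₀(8084000) = 69.1 dB SPL.

69.1 dB SPL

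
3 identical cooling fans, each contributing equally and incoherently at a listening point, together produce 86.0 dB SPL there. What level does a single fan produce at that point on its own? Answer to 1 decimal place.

81.2 dB SPL

3 equal incoherent sources add 10·log₁₀(3) = 4.77 dB over one source.
L_one = 86.0 − 4.77 = 81.2 dB SPL.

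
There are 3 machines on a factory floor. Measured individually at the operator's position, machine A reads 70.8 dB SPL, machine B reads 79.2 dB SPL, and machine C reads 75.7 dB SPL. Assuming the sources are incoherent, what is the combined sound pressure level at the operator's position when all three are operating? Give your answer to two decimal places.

Uncorrelated sources add in intensity (power), not in dB.
L_total = 10·log₁₀(10^(70.8/10) + 10^(79.2/10) + 10^(75.7/10)) = 10·log₁₀(132400000) = 81.22 dB SPL.

81.22 dB SPL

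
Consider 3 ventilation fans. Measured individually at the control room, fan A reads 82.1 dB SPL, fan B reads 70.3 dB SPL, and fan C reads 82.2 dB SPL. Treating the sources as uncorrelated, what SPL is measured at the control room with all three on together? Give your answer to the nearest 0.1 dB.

Incoherent sources sum as intensities:
L_total = 10·log₁₀(10^(82.1/10) + 10^(70.3/10) + 10^(82.2/10)) = 10·log₁₀(338900000) = 85.3 dB SPL.

85.3 dB SPL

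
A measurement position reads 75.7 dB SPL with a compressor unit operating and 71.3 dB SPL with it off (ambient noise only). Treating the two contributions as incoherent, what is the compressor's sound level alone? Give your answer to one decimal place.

Subtract intensities: L_src = 10·log₁₀(10^(L_total/10) − 10^(L_bg/10)).
L_src = 10·log₁₀(10^(75.7/10) − 10^(71.3/10)) = 10·log₁₀(23660000) = 73.7 dB SPL.

73.7 dB SPL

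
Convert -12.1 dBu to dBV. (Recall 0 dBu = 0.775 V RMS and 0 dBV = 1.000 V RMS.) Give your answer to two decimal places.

-14.31 dBV

The offset between the scales is 20·log₁₀(0.775/1.000) = −2.214 dB.
So dBV = -12.1 − 2.214 = -14.31 dBV.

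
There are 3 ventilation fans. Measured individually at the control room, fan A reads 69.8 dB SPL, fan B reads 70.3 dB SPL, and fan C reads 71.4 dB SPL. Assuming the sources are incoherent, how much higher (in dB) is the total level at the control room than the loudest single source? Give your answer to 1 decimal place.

3.9 dB

Add the sources as powers (linear), then convert back to dB:
L_total = 10·log₁₀(10^(69.8/10) + 10^(70.3/10) + 10^(71.4/10)) = 75.32 dB SPL.
Excess over the loudest (71.4 dB): 75.32 − 71.4 = 3.9 dB.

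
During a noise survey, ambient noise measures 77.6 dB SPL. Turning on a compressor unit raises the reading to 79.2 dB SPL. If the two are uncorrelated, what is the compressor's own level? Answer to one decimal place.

Subtract intensities: L_src = 10·log₁₀(10^(L_total/10) − 10^(L_bg/10)).
L_src = 10·log₁₀(10^(79.2/10) − 10^(77.6/10)) = 10·log₁₀(25630000) = 74.1 dB SPL.

74.1 dB SPL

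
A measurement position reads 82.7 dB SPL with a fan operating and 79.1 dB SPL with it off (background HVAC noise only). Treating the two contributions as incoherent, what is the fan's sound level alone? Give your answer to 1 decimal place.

80.2 dB SPL

Remove the background by subtracting linear intensities:
L_src = 10·log₁₀(10^(82.7/10) − 10^(79.1/10)) = 10·log₁₀(104900000) = 80.2 dB SPL.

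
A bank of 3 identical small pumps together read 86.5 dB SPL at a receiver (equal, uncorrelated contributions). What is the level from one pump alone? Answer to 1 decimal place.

81.7 dB SPL

3 equal incoherent sources add 10·log₁₀(3) = 4.77 dB over one source.
L_one = 86.5 − 4.77 = 81.7 dB SPL.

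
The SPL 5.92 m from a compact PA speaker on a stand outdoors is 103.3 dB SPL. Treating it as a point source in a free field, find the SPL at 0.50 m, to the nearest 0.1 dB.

124.8 dB SPL

For a point source in a free field, ΔL = −20·log₁₀(d₂/d₁).
ΔL = −20·log₁₀(0.50/5.92) = 21.47 dB, so L₂ = 103.3 + (21.47) = 124.8 dB SPL.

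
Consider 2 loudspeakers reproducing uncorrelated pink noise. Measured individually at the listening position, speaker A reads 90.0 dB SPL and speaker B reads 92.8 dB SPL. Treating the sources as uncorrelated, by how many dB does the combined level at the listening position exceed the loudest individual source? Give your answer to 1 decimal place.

Uncorrelated sources add in intensity (power), not in dB.
L_total = 10·log₁₀(10^(90.0/10) + 10^(92.8/10)) = 94.63 dB SPL.
Excess over the loudest (92.8 dB): 94.63 − 92.8 = 1.8 dB.

1.8 dB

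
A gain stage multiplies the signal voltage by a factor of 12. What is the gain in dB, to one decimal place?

Voltage is an amplitude quantity, so gain = 20·log₁₀(V_out/V_in).
20·log₁₀(12) = 21.6 dB.

21.6 dB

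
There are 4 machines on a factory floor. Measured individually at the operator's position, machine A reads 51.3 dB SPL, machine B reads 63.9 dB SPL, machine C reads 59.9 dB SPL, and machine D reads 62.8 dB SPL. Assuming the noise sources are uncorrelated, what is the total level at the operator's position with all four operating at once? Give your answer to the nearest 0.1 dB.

Add the sources as powers (linear), then convert back to dB:
L_total = 10·log₁₀(10^(51.3/10) + 10^(63.9/10) + 10^(59.9/10) + 10^(62.8/10)) = 10·log₁₀(5472000) = 67.4 dB SPL.

67.4 dB SPL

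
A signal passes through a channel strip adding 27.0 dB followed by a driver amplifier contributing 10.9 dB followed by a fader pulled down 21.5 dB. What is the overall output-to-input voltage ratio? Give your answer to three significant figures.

6.61

Net gain = 27.0 + 10.9 + (−21.5) = 16.4 dB.
Voltage ratio = 10^(16.4/20) = 6.61.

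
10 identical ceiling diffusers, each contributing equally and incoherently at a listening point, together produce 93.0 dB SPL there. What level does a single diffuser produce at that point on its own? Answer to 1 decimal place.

10 equal incoherent sources add 10·log₁₀(10) = 10.00 dB over one source.
L_one = 93.0 − 10.00 = 83.0 dB SPL.

83.0 dB SPL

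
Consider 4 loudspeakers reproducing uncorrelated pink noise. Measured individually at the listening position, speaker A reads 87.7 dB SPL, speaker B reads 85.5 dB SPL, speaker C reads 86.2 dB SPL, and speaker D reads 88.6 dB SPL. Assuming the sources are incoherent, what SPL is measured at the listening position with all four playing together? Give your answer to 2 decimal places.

Incoherent sources sum as intensities:
L_total = 10·log₁₀(10^(87.7/10) + 10^(85.5/10) + 10^(86.2/10) + 10^(88.6/10)) = 10·log₁₀(2085000000) = 93.19 dB SPL.

93.19 dB SPL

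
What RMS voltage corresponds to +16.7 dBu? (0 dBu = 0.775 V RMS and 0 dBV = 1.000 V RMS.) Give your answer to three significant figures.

V = 0.775 V × 10^(+16.7/20).
= 0.775 × 6.839 = 5.30 V.

5.30 V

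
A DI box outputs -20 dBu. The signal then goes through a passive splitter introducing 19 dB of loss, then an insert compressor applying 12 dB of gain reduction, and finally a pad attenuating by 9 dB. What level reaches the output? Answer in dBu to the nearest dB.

-60 dBu

Cascaded gains and losses add directly in dB.
-20 − 19 − 12 − 9 = -60 dBu.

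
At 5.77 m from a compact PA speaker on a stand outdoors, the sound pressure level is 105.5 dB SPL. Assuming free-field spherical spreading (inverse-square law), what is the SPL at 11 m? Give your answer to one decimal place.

Free-field point source: level drops by 20·log₁₀ of the distance ratio.
ΔL = −20·log₁₀(11/5.77) = -5.60 dB, so L₂ = 105.5 + (-5.60) = 99.9 dB SPL.

99.9 dB SPL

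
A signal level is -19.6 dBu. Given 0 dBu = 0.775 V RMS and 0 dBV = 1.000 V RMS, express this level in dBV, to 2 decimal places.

The offset between the scales is 20·log₁₀(0.775/1.000) = −2.214 dB.
So dBV = -19.6 − 2.214 = -21.81 dBV.

-21.81 dBV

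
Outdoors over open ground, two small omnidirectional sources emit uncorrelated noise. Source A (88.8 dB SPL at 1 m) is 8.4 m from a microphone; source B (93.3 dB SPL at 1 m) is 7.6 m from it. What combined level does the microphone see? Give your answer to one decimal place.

76.8 dB SPL

At the listener: L_A = 88.8 − 20·log₁₀(8.4) = 70.31 dB; L_B = 93.3 − 20·log₁₀(7.6) = 75.68 dB.
Combined: 10·log₁₀(10^(70.31/10)+10^(75.68/10)) = 76.8 dB SPL.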